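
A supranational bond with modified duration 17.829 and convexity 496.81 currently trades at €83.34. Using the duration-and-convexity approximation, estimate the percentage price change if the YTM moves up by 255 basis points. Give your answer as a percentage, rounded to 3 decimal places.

Duration effect: -D_mod·Δy = -17.829 × (+0.0255) = -0.4546395
Convexity effect: ½·C·(Δy)² = 0.5 × 496.81 × (0.0255)² = +0.16152535125
ΔP/P ≈ -0.4546395 + 0.16152535125 = -0.29311414875
= -29.311414875%.

-29.311%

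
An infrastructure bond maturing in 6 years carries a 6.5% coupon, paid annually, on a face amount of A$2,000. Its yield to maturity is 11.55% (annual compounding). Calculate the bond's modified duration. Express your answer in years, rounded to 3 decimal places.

Periodic yield y = 0.1155. First find Macaulay duration:
  t   CF        PV=CF/(1+0.1155)^t    t·PV
  1       130.00       116.5397       116.5397
  2       130.00       104.4730       208.9461
  3       130.00        93.6558       280.9674
  4       130.00        83.9586       335.8343
  5       130.00        75.2654       376.3271
  6     2,130.00     1,105.5087     6,633.0521
  Σ                  1,579.4012     7,951.6666
P = 1,579.4012; Macaulay duration = 7,951.6666 / 1,579.4012 = 5.03461 years.
Modified duration = D_Mac / (1 + y) = 5.03461 / 1.1155 = 4.51332 years.

4.513 years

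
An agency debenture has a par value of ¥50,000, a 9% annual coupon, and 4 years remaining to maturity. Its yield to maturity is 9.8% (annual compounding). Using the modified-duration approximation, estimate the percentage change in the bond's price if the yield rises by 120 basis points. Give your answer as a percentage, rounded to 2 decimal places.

Periodic yield y = 0.098. Modified duration first:
  t   CF        PV=CF/(1+0.098)^t    t·PV
  1     4,500.00     4,098.3607     4,098.3607
  2     4,500.00     3,732.5689     7,465.1378
  3     4,500.00     3,399.4252    10,198.2757
  4    54,500.00    37,496.1901   149,984.7602
  Σ                 48,726.5448   171,746.5344
P = 48,726.5448; D_Mac = 3.52470 yrs; D_mod = 3.52470/(1+0.098) = 3.21011 yrs.
ΔP/P ≈ -D_mod · Δy = -3.21011 × (+0.012) = -0.038521 = -3.8521%.

-3.85%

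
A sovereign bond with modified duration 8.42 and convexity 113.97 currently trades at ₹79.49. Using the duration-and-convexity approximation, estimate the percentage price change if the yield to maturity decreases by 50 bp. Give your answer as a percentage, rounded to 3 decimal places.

+4.352%

Duration effect: -D_mod·Δy = -8.42 × (-0.005) = +0.042100
Convexity effect: ½·C·(Δy)² = 0.5 × 113.97 × (-0.005)² = +0.001424625
ΔP/P ≈ +0.042100 + 0.001424625 = +0.043524625
= +4.3524625%.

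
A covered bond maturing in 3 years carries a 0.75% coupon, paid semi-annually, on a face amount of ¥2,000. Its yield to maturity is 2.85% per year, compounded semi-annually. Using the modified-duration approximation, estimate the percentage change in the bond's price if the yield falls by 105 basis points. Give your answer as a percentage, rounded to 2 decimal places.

Periodic yield y = 0.01425. Modified duration first:
  t   CF        PV=CF/(1+0.01425)^t    t·PV
  1         7.50         7.3946         7.3946
  2         7.50         7.2907        14.5815
  3         7.50         7.1883        21.5649
  4         7.50         7.0873        28.3492
  5         7.50         6.9877        34.9387
  6     2,007.50     1,844.1042    11,064.6252
  Σ                  1,880.0529    11,171.4540
P = 1,880.0529; D_Mac = 5.94210 half-year periods = 2.97105 yrs; D_mod = 2.97105/(1+0.01425) = 2.92931 yrs.
ΔP/P ≈ -D_mod · Δy = -2.92931 × (-0.0105) = +0.030758 = +3.0758%.

+3.08%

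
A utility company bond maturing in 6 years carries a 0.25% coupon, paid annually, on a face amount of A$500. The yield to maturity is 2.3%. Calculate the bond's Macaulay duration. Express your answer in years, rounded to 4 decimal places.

Periodic yield y = 0.023. Discount each cash flow and weight by its year:
  t   CF        PV=CF/(1+0.023)^t    t·PV
  1         1.25         1.2219         1.2219
  2         1.25         1.1944         2.3888
  3         1.25         1.1676         3.5027
  4         1.25         1.1413         4.5653
  5         1.25         1.1157         5.5783
  6       501.25       437.3213     2,623.9275
  Σ                    443.1621     2,641.1846
Price P = Σ PV = 443.1621.
Macaulay duration = Σ(t·PV) / P = 2,641.1846 / 443.1621 = 5.95986 years.

5.9599 years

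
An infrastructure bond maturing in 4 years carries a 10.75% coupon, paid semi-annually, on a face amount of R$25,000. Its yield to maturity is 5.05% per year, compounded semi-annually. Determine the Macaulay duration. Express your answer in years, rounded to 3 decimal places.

3.420 years

Periodic yield y = 0.02525. Discount each cash flow and weight by its period:
  t   CF        PV=CF/(1+0.02525)^t    t·PV
  1     1,343.75     1,310.6559     1,310.6559
  2     1,343.75     1,278.3769     2,556.7538
  3     1,343.75     1,246.8929     3,740.6786
  4     1,343.75     1,216.1842     4,864.7369
  5     1,343.75     1,186.2319     5,931.1593
  6     1,343.75     1,157.0172     6,942.1031
  7     1,343.75     1,128.5220     7,899.6540
  8    26,343.75    21,579.4004   172,635.2029
  Σ                 30,103.2814   205,880.9447
Price P = Σ PV = 30,103.2814.
Macaulay duration = Σ(t·PV) / P = 205,880.9447 / 30,103.2814 = 6.83915 half-year periods.
In years: 6.83915 / 2 = 3.41958 years.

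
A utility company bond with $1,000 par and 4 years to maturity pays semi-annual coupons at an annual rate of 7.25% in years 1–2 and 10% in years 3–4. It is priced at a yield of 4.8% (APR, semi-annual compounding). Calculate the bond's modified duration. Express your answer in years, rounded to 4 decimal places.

Periodic yield y = 0.024. First find Macaulay duration:
  t   CF        PV=CF/(1+0.024)^t    t·PV
  1        36.25        35.4004        35.4004
  2        36.25        34.5707        69.1414
  3        36.25        33.7604       101.2813
  4        36.25        32.9692       131.8767
  5        50.00        44.4089       222.0446
  6        50.00        43.3681       260.2085
  7        50.00        42.3516       296.4615
  8     1,050.00       868.5396     6,948.3171
  Σ                  1,135.3690     8,064.7316
P = 1,135.3690; Macaulay duration = 8,064.7316 / 1,135.3690 = 7.10318 half-year periods = 3.55159 years.
Modified duration = D_Mac / (1 + y) = 3.55159 / 1.024 = 3.46835 years.

3.4684 years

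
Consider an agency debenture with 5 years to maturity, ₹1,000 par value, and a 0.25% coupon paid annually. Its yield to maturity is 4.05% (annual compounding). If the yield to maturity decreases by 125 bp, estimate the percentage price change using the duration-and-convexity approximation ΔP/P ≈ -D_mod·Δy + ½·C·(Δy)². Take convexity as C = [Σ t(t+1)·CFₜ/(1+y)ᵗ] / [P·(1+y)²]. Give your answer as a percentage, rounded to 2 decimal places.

With y = 0.0405:
  t   CF        PV=CF/(1+0.0405)^t    t·PV        t(t+1)·PV
  1         2.50         2.4027         2.4027           4.8054
  2         2.50         2.3092         4.6183          13.8550
  3         2.50         2.2193         6.6579          26.6315
  4         2.50         2.1329         8.5316          42.6581
  5     1,002.50       822.0041     4,110.0203      24,660.1216
  Σ                    831.0681     4,132.2308      24,748.0715
P = 831.0681; D_Mac = 4.97219 yrs; D_mod = 4.77866 yrs; C = 27.50557.
Duration effect: -4.77866 × (-0.0125) = +0.059733
Convexity effect: 0.5 × 27.50557 × (-0.0125)² = +0.0021489
ΔP/P ≈ +0.059733 + 0.0021489 = +0.061882 = +6.1882%.

+6.19%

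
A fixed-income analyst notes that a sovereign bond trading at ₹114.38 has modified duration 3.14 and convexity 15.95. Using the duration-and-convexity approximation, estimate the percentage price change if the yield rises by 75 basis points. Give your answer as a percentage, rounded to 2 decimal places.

-2.31%

Duration effect: -D_mod·Δy = -3.14 × (+0.0075) = -0.023550
Convexity effect: ½·C·(Δy)² = 0.5 × 15.95 × (0.0075)² = +0.00044859375
ΔP/P ≈ -0.023550 + 0.00044859375 = -0.02310140625
= -2.310140625%.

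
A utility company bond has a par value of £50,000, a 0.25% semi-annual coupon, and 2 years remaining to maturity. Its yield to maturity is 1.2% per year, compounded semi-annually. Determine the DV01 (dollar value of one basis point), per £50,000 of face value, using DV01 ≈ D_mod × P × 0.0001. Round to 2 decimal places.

Periodic yield y = 0.006.
  t   CF        PV=CF/(1+0.006)^t    t·PV
  1        62.50        62.1272        62.1272
  2        62.50        61.7567       123.5134
  3        62.50        61.3884       184.1651
  4    50,062.50    48,878.8085   195,515.2339
  Σ                 49,064.0808   195,885.0396
P = 49,064.0808; D_Mac = 3.99243 half-year periods = 1.99622 yrs; D_mod = 1.98431 yrs.
DV01 ≈ 1.98431 × 49,064.0808 × 0.0001 = 9.735837.

£9.74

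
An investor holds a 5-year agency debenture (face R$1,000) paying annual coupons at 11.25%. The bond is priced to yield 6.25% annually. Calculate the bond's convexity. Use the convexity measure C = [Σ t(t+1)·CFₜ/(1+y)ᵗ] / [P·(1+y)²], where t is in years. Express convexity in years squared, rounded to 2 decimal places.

20.77

With y = 0.0625:
  t   CF        PV=CF/(1+0.0625)^t    t·PV        t(t+1)·PV
  1       112.50       105.8824       105.8824         211.7647
  2       112.50        99.6540       199.3080         597.9239
  3       112.50        93.7920       281.3759       1,125.5038
  4       112.50        88.2748       353.0992       1,765.4961
  5     1,112.50       821.5903     4,107.9517      24,647.7103
  Σ                  1,209.1935     5,047.6172      28,348.3987
P = 1,209.1935.
Convexity = Σ t(t+1)·PV / [P·(1+y)²] = 28,348.3987 / (1,209.1935 × 1.128906) = 20.76705.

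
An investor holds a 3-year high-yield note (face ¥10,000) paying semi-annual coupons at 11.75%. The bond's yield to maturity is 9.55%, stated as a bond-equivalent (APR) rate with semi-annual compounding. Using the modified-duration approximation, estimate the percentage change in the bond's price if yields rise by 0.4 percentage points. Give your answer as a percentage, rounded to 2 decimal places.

Periodic yield y = 0.04775. Modified duration first:
  t   CF        PV=CF/(1+0.04775)^t    t·PV
  1       587.50       560.7254       560.7254
  2       587.50       535.1710     1,070.3419
  3       587.50       510.7812     1,532.3435
  4       587.50       487.5029     1,950.0116
  5       587.50       465.2855     2,326.4275
  6    10,587.50     8,002.9003    48,017.4018
  Σ                 10,562.3662    55,457.2516
P = 10,562.3662; D_Mac = 5.25046 half-year periods = 2.62523 yrs; D_mod = 2.62523/(1+0.04775) = 2.50559 yrs.
ΔP/P ≈ -D_mod · Δy = -2.50559 × (+0.004) = -0.010022 = -1.0022%.

-1.00%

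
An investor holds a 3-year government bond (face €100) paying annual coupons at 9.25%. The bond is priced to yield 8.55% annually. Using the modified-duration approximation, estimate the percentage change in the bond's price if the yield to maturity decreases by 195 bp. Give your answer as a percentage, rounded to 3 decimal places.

Periodic yield y = 0.0855. Modified duration first:
  t   CF        PV=CF/(1+0.0855)^t    t·PV
  1         9.25         8.5214         8.5214
  2         9.25         7.8502        15.7004
  3       109.25        85.4146       256.2437
  Σ                    101.7862       280.4656
P = 101.7862; D_Mac = 2.75544 yrs; D_mod = 2.75544/(1+0.0855) = 2.53840 yrs.
ΔP/P ≈ -D_mod · Δy = -2.53840 × (-0.0195) = +0.049499 = +4.9499%.

+4.950%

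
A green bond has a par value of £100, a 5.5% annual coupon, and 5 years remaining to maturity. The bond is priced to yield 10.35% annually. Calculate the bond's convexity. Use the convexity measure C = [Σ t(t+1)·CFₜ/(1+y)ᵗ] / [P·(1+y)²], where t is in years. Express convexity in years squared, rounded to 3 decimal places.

With y = 0.1035:
  t   CF        PV=CF/(1+0.1035)^t    t·PV        t(t+1)·PV
  1         5.50         4.9841         4.9841           9.9683
  2         5.50         4.5167         9.0333          27.1000
  3         5.50         4.0930        12.2791          49.1164
  4         5.50         3.7091        14.8366          74.1828
  5       105.50        64.4749       322.3746       1,934.2474
  Σ                     81.7779       363.5077       2,094.6150
P = 81.7779.
Convexity = Σ t(t+1)·PV / [P·(1+y)²] = 2,094.6150 / (81.7779 × 1.217712) = 21.03408.

21.034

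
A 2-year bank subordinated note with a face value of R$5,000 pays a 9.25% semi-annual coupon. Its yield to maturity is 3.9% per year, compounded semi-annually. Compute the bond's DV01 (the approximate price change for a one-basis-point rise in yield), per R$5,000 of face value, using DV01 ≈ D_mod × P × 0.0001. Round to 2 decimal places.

Periodic yield y = 0.0195.
  t   CF        PV=CF/(1+0.0195)^t    t·PV
  1       231.25       226.8269       226.8269
  2       231.25       222.4884       444.9767
  3       231.25       218.2328       654.6984
  4     5,231.25     4,842.3542    19,369.4169
  Σ                  5,509.9023    20,695.9189
P = 5,509.9023; D_Mac = 3.75613 half-year periods = 1.87807 yrs; D_mod = 1.84214 yrs.
DV01 ≈ 1.84214 × 5,509.9023 × 0.0001 = 1.015003.

R$1.02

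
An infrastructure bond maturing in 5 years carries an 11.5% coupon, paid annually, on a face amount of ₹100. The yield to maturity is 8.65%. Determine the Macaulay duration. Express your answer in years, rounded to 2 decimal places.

Periodic yield y = 0.0865. Discount each cash flow and weight by its year:
  t   CF        PV=CF/(1+0.0865)^t    t·PV
  1        11.50        10.5844        10.5844
  2        11.50         9.7418        19.4836
  3        11.50         8.9662        26.8986
  4        11.50         8.2524        33.0095
  5       111.50        73.6421       368.2105
  Σ                    111.1869       458.1867
Price P = Σ PV = 111.1869.
Macaulay duration = Σ(t·PV) / P = 458.1867 / 111.1869 = 4.12087 years.

4.12 years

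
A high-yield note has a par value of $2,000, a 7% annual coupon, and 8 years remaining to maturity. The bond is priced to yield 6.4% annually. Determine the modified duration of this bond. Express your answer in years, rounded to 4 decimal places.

Periodic yield y = 0.064. First find Macaulay duration:
  t   CF        PV=CF/(1+0.064)^t    t·PV
  1       140.00       131.5789       131.5789
  2       140.00       123.6644       247.3288
  3       140.00       116.2260       348.6779
  4       140.00       109.2349       436.9397
  5       140.00       102.6644       513.3220
  6       140.00        96.4891       578.9346
  7       140.00        90.6852       634.7967
  8     2,140.00     1,302.8090    10,422.4720
  Σ                  2,073.3520    13,314.0508
P = 2,073.3520; Macaulay duration = 13,314.0508 / 2,073.3520 = 6.42151 years.
Modified duration = D_Mac / (1 + y) = 6.42151 / 1.064 = 6.03525 years.

6.0353 years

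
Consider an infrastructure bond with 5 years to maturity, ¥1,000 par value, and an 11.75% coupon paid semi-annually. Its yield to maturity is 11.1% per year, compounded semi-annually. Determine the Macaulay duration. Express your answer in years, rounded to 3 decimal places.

Periodic yield y = 0.0555. Discount each cash flow and weight by its period:
  t   CF        PV=CF/(1+0.0555)^t    t·PV
  1        58.75        55.6608        55.6608
  2        58.75        52.7341       105.4682
  3        58.75        49.9612       149.8837
  4        58.75        47.3342       189.3367
  5        58.75        44.8453       224.2264
  6        58.75        42.4872       254.9234
  7        58.75        40.2532       281.7723
  8        58.75        38.1366       305.0928
  9        58.75        36.1313       325.1818
  10    1,058.75       616.8947     6,168.9471
  Σ                  1,024.4386     8,060.4932
Price P = Σ PV = 1,024.4386.
Macaulay duration = Σ(t·PV) / P = 8,060.4932 / 1,024.4386 = 7.86820 half-year periods.
In years: 7.86820 / 2 = 3.93410 years.

3.934 years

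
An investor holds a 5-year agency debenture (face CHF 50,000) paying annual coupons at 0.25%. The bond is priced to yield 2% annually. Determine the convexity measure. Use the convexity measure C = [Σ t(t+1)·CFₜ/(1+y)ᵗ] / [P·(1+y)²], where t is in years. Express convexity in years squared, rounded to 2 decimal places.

With y = 0.02:
  t   CF        PV=CF/(1+0.02)^t    t·PV        t(t+1)·PV
  1       125.00       122.5490       122.5490         245.0980
  2       125.00       120.1461       240.2922         720.8766
  3       125.00       117.7903       353.3709       1,413.4835
  4       125.00       115.4807       461.9227       2,309.6136
  5    50,125.00    45,399.7568   226,998.7842   1,361,992.7053
  Σ                 45,875.7229   228,176.9190   1,366,681.7770
P = 45,875.7229.
Convexity = Σ t(t+1)·PV / [P·(1+y)²] = 1,366,681.7770 / (45,875.7229 × 1.040400) = 28.63414.

28.63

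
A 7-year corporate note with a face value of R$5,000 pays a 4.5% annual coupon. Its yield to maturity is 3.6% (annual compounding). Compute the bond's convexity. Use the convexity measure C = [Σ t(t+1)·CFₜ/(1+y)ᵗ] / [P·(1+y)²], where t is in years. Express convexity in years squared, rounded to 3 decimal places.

With y = 0.036:
  t   CF        PV=CF/(1+0.036)^t    t·PV        t(t+1)·PV
  1       225.00       217.1815       217.1815         434.3629
  2       225.00       209.6346       419.2692       1,257.8077
  3       225.00       202.3500       607.0501       2,428.2002
  4       225.00       195.3186       781.2742       3,906.3710
  5       225.00       188.5314       942.6571       5,655.9426
  6       225.00       181.9801     1,091.8808       7,643.1657
  7     5,225.00     4,079.1343    28,553.9403     228,431.5223
  Σ                  5,274.1305    32,613.2532     249,757.3726
P = 5,274.1305.
Convexity = Σ t(t+1)·PV / [P·(1+y)²] = 249,757.3726 / (5,274.1305 × 1.073296) = 44.12126.

44.121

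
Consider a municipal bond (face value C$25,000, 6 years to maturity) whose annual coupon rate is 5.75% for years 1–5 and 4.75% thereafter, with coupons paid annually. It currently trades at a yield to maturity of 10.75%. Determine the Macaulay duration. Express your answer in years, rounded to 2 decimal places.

Periodic yield y = 0.1075. Discount each cash flow and weight by its year:
  t   CF        PV=CF/(1+0.1075)^t    t·PV
  1     1,437.50     1,297.9684     1,297.9684
  2     1,437.50     1,171.9805     2,343.9610
  3     1,437.50     1,058.2217     3,174.6650
  4     1,437.50       955.5049     3,822.0196
  5     1,437.50       862.7584     4,313.7918
  6    26,187.50    14,191.6088    85,149.6528
  Σ                 19,538.0426   100,102.0585
Price P = Σ PV = 19,538.0426.
Macaulay duration = Σ(t·PV) / P = 100,102.0585 / 19,538.0426 = 5.12344 years.

5.12 years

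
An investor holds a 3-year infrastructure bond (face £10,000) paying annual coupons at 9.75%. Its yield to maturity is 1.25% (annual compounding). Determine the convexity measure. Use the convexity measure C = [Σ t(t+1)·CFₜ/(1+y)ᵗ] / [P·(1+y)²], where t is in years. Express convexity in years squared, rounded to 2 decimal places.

10.51

With y = 0.0125:
  t   CF        PV=CF/(1+0.0125)^t    t·PV        t(t+1)·PV
  1       975.00       962.9630       962.9630       1,925.9259
  2       975.00       951.0745     1,902.1491       5,706.4472
  3    10,975.00    10,573.5162    31,720.5485     126,882.1939
  Σ                 12,487.5537    34,585.6605     134,514.5670
P = 12,487.5537.
Convexity = Σ t(t+1)·PV / [P·(1+y)²] = 134,514.5670 / (12,487.5537 × 1.025156) = 10.50756.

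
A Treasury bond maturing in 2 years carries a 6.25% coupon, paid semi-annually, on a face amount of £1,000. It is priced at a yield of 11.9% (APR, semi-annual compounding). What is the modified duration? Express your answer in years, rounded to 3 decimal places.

Periodic yield y = 0.0595. First find Macaulay duration:
  t   CF        PV=CF/(1+0.0595)^t    t·PV
  1        31.25        29.4950        29.4950
  2        31.25        27.8386        55.6773
  3        31.25        26.2753        78.8258
  4     1,031.25       818.3896     3,273.5585
  Σ                    901.9986     3,437.5567
P = 901.9986; Macaulay duration = 3,437.5567 / 901.9986 = 3.81104 half-year periods = 1.90552 years.
Modified duration = D_Mac / (1 + y) = 1.90552 / 1.0595 = 1.79851 years.

1.799 years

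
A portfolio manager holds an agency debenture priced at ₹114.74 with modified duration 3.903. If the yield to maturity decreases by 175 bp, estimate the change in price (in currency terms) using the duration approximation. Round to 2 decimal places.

+₹7.84

Duration approximation: ΔP/P ≈ -D_mod · Δy = -3.903 × (-0.0175) = +0.0683025.
ΔP ≈ 114.74 × (+0.0683025) = +7.83702885.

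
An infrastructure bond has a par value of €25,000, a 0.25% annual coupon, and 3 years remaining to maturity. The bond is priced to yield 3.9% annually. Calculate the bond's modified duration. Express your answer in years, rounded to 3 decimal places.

2.880 years

Periodic yield y = 0.039. First find Macaulay duration:
  t   CF        PV=CF/(1+0.039)^t    t·PV
  1        62.50        60.1540        60.1540
  2        62.50        57.8960       115.7921
  3    25,062.50    22,344.8656    67,034.5969
  Σ                 22,462.9157    67,210.5430
P = 22,462.9157; Macaulay duration = 67,210.5430 / 22,462.9157 = 2.99207 years.
Modified duration = D_Mac / (1 + y) = 2.99207 / 1.039 = 2.87976 years.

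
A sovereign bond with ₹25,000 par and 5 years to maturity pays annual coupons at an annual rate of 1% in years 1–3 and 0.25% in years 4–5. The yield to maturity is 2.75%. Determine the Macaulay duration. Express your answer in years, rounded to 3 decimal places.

Periodic yield y = 0.0275. Discount each cash flow and weight by its year:
  t   CF        PV=CF/(1+0.0275)^t    t·PV
  1       250.00       243.3090       243.3090
  2       250.00       236.7971       473.5942
  3       250.00       230.4594       691.3783
  4        62.50        56.0729       224.2914
  5    25,062.50    21,883.4221   109,417.1105
  Σ                 22,650.0605   111,049.6834
Price P = Σ PV = 22,650.0605.
Macaulay duration = Σ(t·PV) / P = 111,049.6834 / 22,650.0605 = 4.90284 years.

4.903 years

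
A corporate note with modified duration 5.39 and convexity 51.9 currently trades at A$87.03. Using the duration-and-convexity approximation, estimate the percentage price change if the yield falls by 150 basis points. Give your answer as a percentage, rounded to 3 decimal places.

Duration effect: -D_mod·Δy = -5.39 × (-0.015) = +0.080850
Convexity effect: ½·C·(Δy)² = 0.5 × 51.9 × (-0.015)² = +0.00583875
ΔP/P ≈ +0.080850 + 0.00583875 = +0.08668875
= +8.668875%.

+8.669%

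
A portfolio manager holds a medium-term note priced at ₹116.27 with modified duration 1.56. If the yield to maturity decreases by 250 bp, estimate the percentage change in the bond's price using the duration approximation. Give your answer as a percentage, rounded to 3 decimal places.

Duration approximation: ΔP/P ≈ -D_mod · Δy = -1.56 × (-0.025) = +0.039000.
As a percentage: +3.9000%.

+3.900%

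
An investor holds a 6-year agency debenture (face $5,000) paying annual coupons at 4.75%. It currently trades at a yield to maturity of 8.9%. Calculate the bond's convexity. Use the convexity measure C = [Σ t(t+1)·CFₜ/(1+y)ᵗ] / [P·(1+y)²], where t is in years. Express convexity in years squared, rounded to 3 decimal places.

With y = 0.089:
  t   CF        PV=CF/(1+0.089)^t    t·PV        t(t+1)·PV
  1       237.50       218.0900       218.0900         436.1800
  2       237.50       200.2663       400.5326       1,201.5977
  3       237.50       183.8993       551.6978       2,206.7911
  4       237.50       168.8698       675.4794       3,377.3968
  5       237.50       155.0687       775.3436       4,652.0617
  6     5,237.50     3,140.1960    18,841.1761     131,888.2324
  Σ                  4,066.3901    21,462.3194     143,762.2598
P = 4,066.3901.
Convexity = Σ t(t+1)·PV / [P·(1+y)²] = 143,762.2598 / (4,066.3901 × 1.185921) = 29.81124.

29.811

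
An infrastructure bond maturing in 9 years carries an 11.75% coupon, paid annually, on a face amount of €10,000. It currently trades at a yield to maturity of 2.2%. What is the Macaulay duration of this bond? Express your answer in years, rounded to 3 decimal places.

6.778 years

Periodic yield y = 0.022. Discount each cash flow and weight by its year:
  t   CF        PV=CF/(1+0.022)^t    t·PV
  1     1,175.00     1,149.7065     1,149.7065
  2     1,175.00     1,124.9574     2,249.9148
  3     1,175.00     1,100.7411     3,302.2233
  4     1,175.00     1,077.0461     4,308.1843
  5     1,175.00     1,053.8611     5,269.3057
  6     1,175.00     1,031.1753     6,187.0517
  7     1,175.00     1,008.9778     7,062.8444
  8     1,175.00       987.2581     7,898.0647
  9    11,175.00     9,187.3332    82,685.9992
  Σ                 17,721.0565   120,113.2944
Price P = Σ PV = 17,721.0565.
Macaulay duration = Σ(t·PV) / P = 120,113.2944 / 17,721.0565 = 6.77800 years.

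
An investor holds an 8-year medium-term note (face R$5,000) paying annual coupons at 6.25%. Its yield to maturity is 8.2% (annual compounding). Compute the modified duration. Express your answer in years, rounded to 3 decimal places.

Periodic yield y = 0.082. First find Macaulay duration:
  t   CF        PV=CF/(1+0.082)^t    t·PV
  1       312.50       288.8170       288.8170
  2       312.50       266.9288       533.8577
  3       312.50       246.6995       740.0984
  4       312.50       228.0032       912.0129
  5       312.50       210.7239     1,053.6193
  6       312.50       194.7540     1,168.5242
  7       312.50       179.9945     1,259.9614
  8     5,312.50     2,828.0095    22,624.0756
  Σ                  4,443.9304    28,580.9665
P = 4,443.9304; Macaulay duration = 28,580.9665 / 4,443.9304 = 6.43146 years.
Modified duration = D_Mac / (1 + y) = 6.43146 / 1.082 = 5.94405 years.

5.944 years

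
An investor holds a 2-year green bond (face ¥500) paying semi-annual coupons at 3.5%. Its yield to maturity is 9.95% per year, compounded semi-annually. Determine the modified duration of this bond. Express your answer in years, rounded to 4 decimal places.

Periodic yield y = 0.04975. First find Macaulay duration:
  t   CF        PV=CF/(1+0.04975)^t    t·PV
  1         8.75         8.3353         8.3353
  2         8.75         7.9403        15.8806
  3         8.75         7.5640        22.6919
  4       508.75       418.9487     1,675.7950
  Σ                    442.7883     1,722.7028
P = 442.7883; Macaulay duration = 1,722.7028 / 442.7883 = 3.89058 half-year periods = 1.94529 years.
Modified duration = D_Mac / (1 + y) = 1.94529 / 1.04975 = 1.85310 years.

1.8531 years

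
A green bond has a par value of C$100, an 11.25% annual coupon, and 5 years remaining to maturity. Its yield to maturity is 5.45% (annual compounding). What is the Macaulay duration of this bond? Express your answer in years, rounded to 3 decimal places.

4.188 years

Periodic yield y = 0.0545. Discount each cash flow and weight by its year:
  t   CF        PV=CF/(1+0.0545)^t    t·PV
  1        11.25        10.6686        10.6686
  2        11.25        10.1172        20.2344
  3        11.25         9.5943        28.7829
  4        11.25         9.0984        36.3937
  5       111.25        85.3232       426.6160
  Σ                    124.8016       522.6954
Price P = Σ PV = 124.8016.
Macaulay duration = Σ(t·PV) / P = 522.6954 / 124.8016 = 4.18821 years.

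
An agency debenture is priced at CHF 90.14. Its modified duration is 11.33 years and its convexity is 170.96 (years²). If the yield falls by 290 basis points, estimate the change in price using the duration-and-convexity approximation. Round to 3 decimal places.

+CHF 36.097

Duration effect: -D_mod·Δy = -11.33 × (-0.029) = +0.328570
Convexity effect: ½·C·(Δy)² = 0.5 × 170.96 × (-0.029)² = +0.07188868
ΔP/P ≈ +0.328570 + 0.07188868 = +0.40045868
ΔP ≈ 90.14 × (+0.40045868) = +36.0973454152.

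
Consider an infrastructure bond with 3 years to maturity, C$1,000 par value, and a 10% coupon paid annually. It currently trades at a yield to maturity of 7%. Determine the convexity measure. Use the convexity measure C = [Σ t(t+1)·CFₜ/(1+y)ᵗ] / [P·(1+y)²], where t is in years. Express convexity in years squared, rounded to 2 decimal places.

With y = 0.07:
  t   CF        PV=CF/(1+0.07)^t    t·PV        t(t+1)·PV
  1       100.00        93.4579        93.4579         186.9159
  2       100.00        87.3439       174.6877         524.0632
  3     1,100.00       897.9277     2,693.7830      10,775.1320
  Σ                  1,078.7295     2,961.9287      11,486.1111
P = 1,078.7295.
Convexity = Σ t(t+1)·PV / [P·(1+y)²] = 11,486.1111 / (1,078.7295 × 1.144900) = 9.30021.

9.30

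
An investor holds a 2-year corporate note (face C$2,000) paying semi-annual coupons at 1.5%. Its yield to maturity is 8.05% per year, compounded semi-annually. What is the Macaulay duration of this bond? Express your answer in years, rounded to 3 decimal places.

Periodic yield y = 0.04025. Discount each cash flow and weight by its period:
  t   CF        PV=CF/(1+0.04025)^t    t·PV
  1        15.00        14.4196        14.4196
  2        15.00        13.8617        27.7234
  3        15.00        13.3253        39.9760
  4     2,015.00     1,720.7753     6,883.1010
  Σ                  1,762.3819     6,965.2200
Price P = Σ PV = 1,762.3819.
Macaulay duration = Σ(t·PV) / P = 6,965.2200 / 1,762.3819 = 3.95216 half-year periods.
In years: 3.95216 / 2 = 1.97608 years.

1.976 years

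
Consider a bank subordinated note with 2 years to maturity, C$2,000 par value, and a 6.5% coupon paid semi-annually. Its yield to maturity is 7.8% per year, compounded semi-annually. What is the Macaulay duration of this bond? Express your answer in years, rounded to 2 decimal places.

Periodic yield y = 0.039. Discount each cash flow and weight by its period:
  t   CF        PV=CF/(1+0.039)^t    t·PV
  1        65.00        62.5602        62.5602
  2        65.00        60.2119       120.4238
  3        65.00        57.9518       173.8553
  4     2,065.00     1,771.9761     7,087.9045
  Σ                  1,952.6999     7,444.7437
Price P = Σ PV = 1,952.6999.
Macaulay duration = Σ(t·PV) / P = 7,444.7437 / 1,952.6999 = 3.81254 half-year periods.
In years: 3.81254 / 2 = 1.90627 years.

1.91 years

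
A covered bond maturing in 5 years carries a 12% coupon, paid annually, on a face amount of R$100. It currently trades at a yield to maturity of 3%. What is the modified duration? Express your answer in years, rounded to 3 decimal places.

Periodic yield y = 0.03. First find Macaulay duration:
  t   CF        PV=CF/(1+0.03)^t    t·PV
  1        12.00        11.6505        11.6505
  2        12.00        11.3112        22.6223
  3        12.00        10.9817        32.9451
  4        12.00        10.6618        42.6474
  5       112.00        96.6122       483.0609
  Σ                    141.2174       592.9262
P = 141.2174; Macaulay duration = 592.9262 / 141.2174 = 4.19868 years.
Modified duration = D_Mac / (1 + y) = 4.19868 / 1.03 = 4.07639 years.

4.076 years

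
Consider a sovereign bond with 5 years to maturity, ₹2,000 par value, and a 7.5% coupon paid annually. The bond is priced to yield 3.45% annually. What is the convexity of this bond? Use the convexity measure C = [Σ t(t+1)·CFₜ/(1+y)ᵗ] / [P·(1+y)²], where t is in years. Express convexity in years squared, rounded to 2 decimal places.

23.62

With y = 0.0345:
  t   CF        PV=CF/(1+0.0345)^t    t·PV        t(t+1)·PV
  1       150.00       144.9976       144.9976         289.9952
  2       150.00       140.1620       280.3240         840.9720
  3       150.00       135.4877       406.4630       1,625.8520
  4       150.00       130.9692       523.8769       2,619.3846
  5     2,150.00     1,814.6212     9,073.1061      54,438.6366
  Σ                  2,366.2377    10,428.7676      59,814.8404
P = 2,366.2377.
Convexity = Σ t(t+1)·PV / [P·(1+y)²] = 59,814.8404 / (2,366.2377 × 1.070190) = 23.62053.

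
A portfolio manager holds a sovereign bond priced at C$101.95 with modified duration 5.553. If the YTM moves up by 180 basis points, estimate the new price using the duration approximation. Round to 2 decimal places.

Duration approximation: ΔP/P ≈ -D_mod · Δy = -5.553 × (+0.018) = -0.099954.
New price ≈ 101.95 × (1 - 0.099954) = 91.7596897.

C$91.76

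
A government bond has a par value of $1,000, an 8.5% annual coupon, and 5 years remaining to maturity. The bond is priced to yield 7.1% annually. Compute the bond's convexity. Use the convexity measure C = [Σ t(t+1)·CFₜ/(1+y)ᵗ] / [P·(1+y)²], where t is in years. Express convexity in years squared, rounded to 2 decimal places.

With y = 0.071:
  t   CF        PV=CF/(1+0.071)^t    t·PV        t(t+1)·PV
  1        85.00        79.3651        79.3651         158.7302
  2        85.00        74.1037       148.2074         444.6223
  3        85.00        69.1911       207.5734         830.2937
  4        85.00        64.6042       258.4170       1,292.0849
  5     1,085.00       769.9852     3,849.9261      23,099.5563
  Σ                  1,057.2494     4,543.4890      25,825.2874
P = 1,057.2494.
Convexity = Σ t(t+1)·PV / [P·(1+y)²] = 25,825.2874 / (1,057.2494 × 1.147041) = 21.29555.

21.30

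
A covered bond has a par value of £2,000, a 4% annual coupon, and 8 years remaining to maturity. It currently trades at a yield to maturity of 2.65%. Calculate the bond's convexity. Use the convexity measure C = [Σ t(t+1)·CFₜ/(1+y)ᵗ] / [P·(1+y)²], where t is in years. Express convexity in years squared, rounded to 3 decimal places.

With y = 0.0265:
  t   CF        PV=CF/(1+0.0265)^t    t·PV        t(t+1)·PV
  1        80.00        77.9347        77.9347         155.8695
  2        80.00        75.9228       151.8456         455.5367
  3        80.00        73.9628       221.8883         887.5532
  4        80.00        72.0533       288.2134       1,441.0670
  5        80.00        70.1932       350.9661       2,105.7969
  6        80.00        68.3811       410.2868       2,872.0074
  7        80.00        66.6158       466.3107       3,730.4853
  8     2,080.00     1,687.2977    13,498.3813     121,485.4318
  Σ                  2,192.3614    15,465.8269     133,133.7477
P = 2,192.3614.
Convexity = Σ t(t+1)·PV / [P·(1+y)²] = 133,133.7477 / (2,192.3614 × 1.053702) = 57.63126.

57.631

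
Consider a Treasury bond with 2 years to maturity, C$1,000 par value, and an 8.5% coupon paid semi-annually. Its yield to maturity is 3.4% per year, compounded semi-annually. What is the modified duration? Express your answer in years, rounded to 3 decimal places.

1.856 years

Periodic yield y = 0.017. First find Macaulay duration:
  t   CF        PV=CF/(1+0.017)^t    t·PV
  1        42.50        41.7896        41.7896
  2        42.50        41.0910        82.1821
  3        42.50        40.4042       121.2125
  4     1,042.50       974.5234     3,898.0934
  Σ                  1,097.8081     4,143.2775
P = 1,097.8081; Macaulay duration = 4,143.2775 / 1,097.8081 = 3.77414 half-year periods = 1.88707 years.
Modified duration = D_Mac / (1 + y) = 1.88707 / 1.017 = 1.85552 years.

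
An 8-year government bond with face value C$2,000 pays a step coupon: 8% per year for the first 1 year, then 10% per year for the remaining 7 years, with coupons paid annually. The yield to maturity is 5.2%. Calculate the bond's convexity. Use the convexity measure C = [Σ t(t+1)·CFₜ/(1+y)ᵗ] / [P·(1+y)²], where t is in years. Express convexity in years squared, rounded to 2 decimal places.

With y = 0.052:
  t   CF        PV=CF/(1+0.052)^t    t·PV        t(t+1)·PV
  1       160.00       152.0913       152.0913         304.1825
  2       200.00       180.7168       361.4336       1,084.3008
  3       200.00       171.7840       515.3521       2,061.4083
  4       200.00       163.2928       653.1712       3,265.8560
  5       200.00       155.2213       776.1065       4,656.6388
  6       200.00       147.5488       885.2925       6,197.0478
  7       200.00       140.2555       981.7883       7,854.3065
  8     2,200.00     1,466.5496    11,732.3970     105,591.5728
  Σ                  2,577.4600    16,057.6324     131,015.3135
P = 2,577.4600.
Convexity = Σ t(t+1)·PV / [P·(1+y)²] = 131,015.3135 / (2,577.4600 × 1.106704) = 45.93023.

45.93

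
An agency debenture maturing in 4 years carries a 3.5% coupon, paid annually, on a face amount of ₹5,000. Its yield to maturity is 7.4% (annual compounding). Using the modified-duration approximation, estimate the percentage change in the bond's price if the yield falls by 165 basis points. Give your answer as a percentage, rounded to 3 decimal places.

+5.815%

Periodic yield y = 0.074. Modified duration first:
  t   CF        PV=CF/(1+0.074)^t    t·PV
  1       175.00       162.9423       162.9423
  2       175.00       151.7153       303.4307
  3       175.00       141.2620       423.7859
  4     5,175.00     3,889.4951    15,557.9804
  Σ                  4,345.4147    16,448.1392
P = 4,345.4147; D_Mac = 3.78517 yrs; D_mod = 3.78517/(1+0.074) = 3.52437 yrs.
ΔP/P ≈ -D_mod · Δy = -3.52437 × (-0.0165) = +0.058152 = +5.8152%.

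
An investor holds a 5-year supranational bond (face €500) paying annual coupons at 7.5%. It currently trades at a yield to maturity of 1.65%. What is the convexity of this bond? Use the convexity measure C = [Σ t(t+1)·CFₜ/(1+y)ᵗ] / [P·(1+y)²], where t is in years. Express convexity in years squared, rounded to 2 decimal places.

24.65

With y = 0.0165:
  t   CF        PV=CF/(1+0.0165)^t    t·PV        t(t+1)·PV
  1        37.50        36.8913        36.8913          73.7826
  2        37.50        36.2925        72.5849         217.7548
  3        37.50        35.7034       107.1101         428.4403
  4        37.50        35.1238       140.4953         702.4764
  5       537.50       495.2695     2,476.3473      14,858.0840
  Σ                    639.2804     2,833.4289      16,280.5381
P = 639.2804.
Convexity = Σ t(t+1)·PV / [P·(1+y)²] = 16,280.5381 / (639.2804 × 1.033272) = 24.64692.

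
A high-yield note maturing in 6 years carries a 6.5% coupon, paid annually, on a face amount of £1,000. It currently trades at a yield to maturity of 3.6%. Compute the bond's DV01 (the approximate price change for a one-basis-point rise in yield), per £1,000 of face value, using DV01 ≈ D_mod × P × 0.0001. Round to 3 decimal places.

Periodic yield y = 0.036.
  t   CF        PV=CF/(1+0.036)^t    t·PV
  1        65.00        62.7413        62.7413
  2        65.00        60.5611       121.1222
  3        65.00        58.4567       175.3700
  4        65.00        56.4254       225.7014
  5        65.00        54.4646       272.3232
  6     1,065.00       861.3726     5,168.2359
  Σ                  1,154.0217     6,025.4940
P = 1,154.0217; D_Mac = 5.22130 yrs; D_mod = 5.03987 yrs.
DV01 ≈ 5.03987 × 1,154.0217 × 0.0001 = 0.581611.

£0.582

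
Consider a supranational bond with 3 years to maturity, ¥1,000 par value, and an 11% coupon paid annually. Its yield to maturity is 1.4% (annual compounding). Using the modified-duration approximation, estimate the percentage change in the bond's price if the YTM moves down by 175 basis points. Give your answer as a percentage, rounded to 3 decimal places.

+4.741%

Periodic yield y = 0.014. Modified duration first:
  t   CF        PV=CF/(1+0.014)^t    t·PV
  1       110.00       108.4813       108.4813
  2       110.00       106.9835       213.9670
  3     1,110.00     1,064.6555     3,193.9666
  Σ                  1,280.1203     3,516.4148
P = 1,280.1203; D_Mac = 2.74694 yrs; D_mod = 2.74694/(1+0.014) = 2.70901 yrs.
ΔP/P ≈ -D_mod · Δy = -2.70901 × (-0.0175) = +0.047408 = +4.7408%.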